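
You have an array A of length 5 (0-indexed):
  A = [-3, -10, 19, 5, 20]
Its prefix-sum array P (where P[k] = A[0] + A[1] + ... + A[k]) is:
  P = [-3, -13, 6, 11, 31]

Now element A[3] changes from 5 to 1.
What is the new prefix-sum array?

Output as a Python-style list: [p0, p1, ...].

Change: A[3] 5 -> 1, delta = -4
P[k] for k < 3: unchanged (A[3] not included)
P[k] for k >= 3: shift by delta = -4
  P[0] = -3 + 0 = -3
  P[1] = -13 + 0 = -13
  P[2] = 6 + 0 = 6
  P[3] = 11 + -4 = 7
  P[4] = 31 + -4 = 27

Answer: [-3, -13, 6, 7, 27]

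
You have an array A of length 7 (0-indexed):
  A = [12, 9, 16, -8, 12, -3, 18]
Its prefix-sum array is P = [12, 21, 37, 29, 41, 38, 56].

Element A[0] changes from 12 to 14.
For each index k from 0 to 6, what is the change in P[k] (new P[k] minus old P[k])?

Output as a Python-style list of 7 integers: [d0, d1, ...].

Element change: A[0] 12 -> 14, delta = 2
For k < 0: P[k] unchanged, delta_P[k] = 0
For k >= 0: P[k] shifts by exactly 2
Delta array: [2, 2, 2, 2, 2, 2, 2]

Answer: [2, 2, 2, 2, 2, 2, 2]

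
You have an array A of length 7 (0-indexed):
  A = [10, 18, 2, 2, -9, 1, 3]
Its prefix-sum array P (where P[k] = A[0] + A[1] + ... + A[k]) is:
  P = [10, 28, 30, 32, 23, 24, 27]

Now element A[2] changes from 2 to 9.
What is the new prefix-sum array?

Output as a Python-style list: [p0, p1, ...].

Answer: [10, 28, 37, 39, 30, 31, 34]

Derivation:
Change: A[2] 2 -> 9, delta = 7
P[k] for k < 2: unchanged (A[2] not included)
P[k] for k >= 2: shift by delta = 7
  P[0] = 10 + 0 = 10
  P[1] = 28 + 0 = 28
  P[2] = 30 + 7 = 37
  P[3] = 32 + 7 = 39
  P[4] = 23 + 7 = 30
  P[5] = 24 + 7 = 31
  P[6] = 27 + 7 = 34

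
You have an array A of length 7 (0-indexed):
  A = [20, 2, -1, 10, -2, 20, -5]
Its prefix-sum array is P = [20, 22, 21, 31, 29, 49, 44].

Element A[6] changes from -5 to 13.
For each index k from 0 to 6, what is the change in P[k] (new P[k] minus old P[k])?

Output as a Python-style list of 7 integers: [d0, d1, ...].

Element change: A[6] -5 -> 13, delta = 18
For k < 6: P[k] unchanged, delta_P[k] = 0
For k >= 6: P[k] shifts by exactly 18
Delta array: [0, 0, 0, 0, 0, 0, 18]

Answer: [0, 0, 0, 0, 0, 0, 18]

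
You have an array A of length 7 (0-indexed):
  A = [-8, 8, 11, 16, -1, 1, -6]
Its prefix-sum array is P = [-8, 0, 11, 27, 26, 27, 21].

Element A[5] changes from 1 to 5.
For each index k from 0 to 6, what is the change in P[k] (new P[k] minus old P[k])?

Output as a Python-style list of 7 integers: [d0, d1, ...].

Answer: [0, 0, 0, 0, 0, 4, 4]

Derivation:
Element change: A[5] 1 -> 5, delta = 4
For k < 5: P[k] unchanged, delta_P[k] = 0
For k >= 5: P[k] shifts by exactly 4
Delta array: [0, 0, 0, 0, 0, 4, 4]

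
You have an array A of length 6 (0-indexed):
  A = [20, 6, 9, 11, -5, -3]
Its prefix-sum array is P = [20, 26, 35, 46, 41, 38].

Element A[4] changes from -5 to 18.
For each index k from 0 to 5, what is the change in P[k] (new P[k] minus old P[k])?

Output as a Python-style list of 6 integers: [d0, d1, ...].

Element change: A[4] -5 -> 18, delta = 23
For k < 4: P[k] unchanged, delta_P[k] = 0
For k >= 4: P[k] shifts by exactly 23
Delta array: [0, 0, 0, 0, 23, 23]

Answer: [0, 0, 0, 0, 23, 23]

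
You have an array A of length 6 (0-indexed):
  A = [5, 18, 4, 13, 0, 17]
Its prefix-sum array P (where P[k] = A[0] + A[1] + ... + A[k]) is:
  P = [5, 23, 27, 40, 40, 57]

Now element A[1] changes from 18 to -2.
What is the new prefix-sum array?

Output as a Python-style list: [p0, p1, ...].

Change: A[1] 18 -> -2, delta = -20
P[k] for k < 1: unchanged (A[1] not included)
P[k] for k >= 1: shift by delta = -20
  P[0] = 5 + 0 = 5
  P[1] = 23 + -20 = 3
  P[2] = 27 + -20 = 7
  P[3] = 40 + -20 = 20
  P[4] = 40 + -20 = 20
  P[5] = 57 + -20 = 37

Answer: [5, 3, 7, 20, 20, 37]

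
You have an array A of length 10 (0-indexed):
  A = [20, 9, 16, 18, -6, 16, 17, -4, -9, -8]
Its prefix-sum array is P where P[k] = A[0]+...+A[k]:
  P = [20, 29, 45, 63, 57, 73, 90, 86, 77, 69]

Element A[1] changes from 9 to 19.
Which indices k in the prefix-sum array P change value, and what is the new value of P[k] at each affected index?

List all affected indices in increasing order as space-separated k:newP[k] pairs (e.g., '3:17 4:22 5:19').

Answer: 1:39 2:55 3:73 4:67 5:83 6:100 7:96 8:87 9:79

Derivation:
P[k] = A[0] + ... + A[k]
P[k] includes A[1] iff k >= 1
Affected indices: 1, 2, ..., 9; delta = 10
  P[1]: 29 + 10 = 39
  P[2]: 45 + 10 = 55
  P[3]: 63 + 10 = 73
  P[4]: 57 + 10 = 67
  P[5]: 73 + 10 = 83
  P[6]: 90 + 10 = 100
  P[7]: 86 + 10 = 96
  P[8]: 77 + 10 = 87
  P[9]: 69 + 10 = 79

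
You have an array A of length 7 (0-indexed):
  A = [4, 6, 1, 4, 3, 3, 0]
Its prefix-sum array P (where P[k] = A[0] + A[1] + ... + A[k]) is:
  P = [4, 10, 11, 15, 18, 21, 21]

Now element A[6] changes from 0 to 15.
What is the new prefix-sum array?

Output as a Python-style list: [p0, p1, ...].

Answer: [4, 10, 11, 15, 18, 21, 36]

Derivation:
Change: A[6] 0 -> 15, delta = 15
P[k] for k < 6: unchanged (A[6] not included)
P[k] for k >= 6: shift by delta = 15
  P[0] = 4 + 0 = 4
  P[1] = 10 + 0 = 10
  P[2] = 11 + 0 = 11
  P[3] = 15 + 0 = 15
  P[4] = 18 + 0 = 18
  P[5] = 21 + 0 = 21
  P[6] = 21 + 15 = 36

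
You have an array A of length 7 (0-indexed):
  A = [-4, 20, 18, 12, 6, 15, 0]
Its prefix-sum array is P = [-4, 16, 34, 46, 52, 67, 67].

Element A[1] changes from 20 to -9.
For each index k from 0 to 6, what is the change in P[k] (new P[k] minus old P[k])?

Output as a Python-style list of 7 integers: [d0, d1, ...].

Element change: A[1] 20 -> -9, delta = -29
For k < 1: P[k] unchanged, delta_P[k] = 0
For k >= 1: P[k] shifts by exactly -29
Delta array: [0, -29, -29, -29, -29, -29, -29]

Answer: [0, -29, -29, -29, -29, -29, -29]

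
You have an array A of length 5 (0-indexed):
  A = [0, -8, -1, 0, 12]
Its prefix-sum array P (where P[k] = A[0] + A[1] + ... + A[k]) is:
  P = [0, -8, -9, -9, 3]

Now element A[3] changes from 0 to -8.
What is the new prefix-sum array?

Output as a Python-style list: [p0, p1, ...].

Change: A[3] 0 -> -8, delta = -8
P[k] for k < 3: unchanged (A[3] not included)
P[k] for k >= 3: shift by delta = -8
  P[0] = 0 + 0 = 0
  P[1] = -8 + 0 = -8
  P[2] = -9 + 0 = -9
  P[3] = -9 + -8 = -17
  P[4] = 3 + -8 = -5

Answer: [0, -8, -9, -17, -5]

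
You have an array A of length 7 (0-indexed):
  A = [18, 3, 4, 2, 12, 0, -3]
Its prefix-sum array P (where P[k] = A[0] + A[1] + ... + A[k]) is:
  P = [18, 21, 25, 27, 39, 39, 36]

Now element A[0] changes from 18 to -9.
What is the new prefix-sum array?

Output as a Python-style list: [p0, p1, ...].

Answer: [-9, -6, -2, 0, 12, 12, 9]

Derivation:
Change: A[0] 18 -> -9, delta = -27
P[k] for k < 0: unchanged (A[0] not included)
P[k] for k >= 0: shift by delta = -27
  P[0] = 18 + -27 = -9
  P[1] = 21 + -27 = -6
  P[2] = 25 + -27 = -2
  P[3] = 27 + -27 = 0
  P[4] = 39 + -27 = 12
  P[5] = 39 + -27 = 12
  P[6] = 36 + -27 = 9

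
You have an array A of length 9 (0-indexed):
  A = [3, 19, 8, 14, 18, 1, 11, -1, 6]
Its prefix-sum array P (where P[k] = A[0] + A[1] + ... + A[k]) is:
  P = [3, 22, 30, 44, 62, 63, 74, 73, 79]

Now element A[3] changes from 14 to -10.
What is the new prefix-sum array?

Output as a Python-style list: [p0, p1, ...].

Answer: [3, 22, 30, 20, 38, 39, 50, 49, 55]

Derivation:
Change: A[3] 14 -> -10, delta = -24
P[k] for k < 3: unchanged (A[3] not included)
P[k] for k >= 3: shift by delta = -24
  P[0] = 3 + 0 = 3
  P[1] = 22 + 0 = 22
  P[2] = 30 + 0 = 30
  P[3] = 44 + -24 = 20
  P[4] = 62 + -24 = 38
  P[5] = 63 + -24 = 39
  P[6] = 74 + -24 = 50
  P[7] = 73 + -24 = 49
  P[8] = 79 + -24 = 55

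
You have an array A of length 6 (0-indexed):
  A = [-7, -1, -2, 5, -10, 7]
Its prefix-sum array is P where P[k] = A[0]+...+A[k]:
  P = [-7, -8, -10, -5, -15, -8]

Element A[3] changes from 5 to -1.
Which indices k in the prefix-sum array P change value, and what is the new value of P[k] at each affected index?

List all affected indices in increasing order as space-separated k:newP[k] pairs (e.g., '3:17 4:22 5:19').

P[k] = A[0] + ... + A[k]
P[k] includes A[3] iff k >= 3
Affected indices: 3, 4, ..., 5; delta = -6
  P[3]: -5 + -6 = -11
  P[4]: -15 + -6 = -21
  P[5]: -8 + -6 = -14

Answer: 3:-11 4:-21 5:-14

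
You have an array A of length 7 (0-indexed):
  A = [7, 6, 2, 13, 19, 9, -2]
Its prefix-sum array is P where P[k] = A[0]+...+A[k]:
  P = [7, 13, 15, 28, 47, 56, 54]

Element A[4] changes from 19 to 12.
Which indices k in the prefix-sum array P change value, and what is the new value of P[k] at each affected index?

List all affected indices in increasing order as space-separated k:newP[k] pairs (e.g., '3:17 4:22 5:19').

P[k] = A[0] + ... + A[k]
P[k] includes A[4] iff k >= 4
Affected indices: 4, 5, ..., 6; delta = -7
  P[4]: 47 + -7 = 40
  P[5]: 56 + -7 = 49
  P[6]: 54 + -7 = 47

Answer: 4:40 5:49 6:47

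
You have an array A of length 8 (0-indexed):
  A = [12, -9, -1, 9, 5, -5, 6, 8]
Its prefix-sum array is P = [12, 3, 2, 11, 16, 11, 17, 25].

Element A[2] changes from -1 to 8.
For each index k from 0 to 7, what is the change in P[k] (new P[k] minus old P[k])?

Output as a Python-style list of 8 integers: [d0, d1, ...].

Answer: [0, 0, 9, 9, 9, 9, 9, 9]

Derivation:
Element change: A[2] -1 -> 8, delta = 9
For k < 2: P[k] unchanged, delta_P[k] = 0
For k >= 2: P[k] shifts by exactly 9
Delta array: [0, 0, 9, 9, 9, 9, 9, 9]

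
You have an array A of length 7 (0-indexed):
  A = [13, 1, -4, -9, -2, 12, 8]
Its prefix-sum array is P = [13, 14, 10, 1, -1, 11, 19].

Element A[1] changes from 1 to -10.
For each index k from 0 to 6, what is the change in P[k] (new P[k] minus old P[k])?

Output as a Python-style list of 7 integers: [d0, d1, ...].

Answer: [0, -11, -11, -11, -11, -11, -11]

Derivation:
Element change: A[1] 1 -> -10, delta = -11
For k < 1: P[k] unchanged, delta_P[k] = 0
For k >= 1: P[k] shifts by exactly -11
Delta array: [0, -11, -11, -11, -11, -11, -11]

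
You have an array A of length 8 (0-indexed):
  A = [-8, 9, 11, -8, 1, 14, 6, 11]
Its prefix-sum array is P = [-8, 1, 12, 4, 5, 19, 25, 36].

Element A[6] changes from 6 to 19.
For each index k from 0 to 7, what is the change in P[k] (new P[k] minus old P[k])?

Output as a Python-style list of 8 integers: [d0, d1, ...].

Answer: [0, 0, 0, 0, 0, 0, 13, 13]

Derivation:
Element change: A[6] 6 -> 19, delta = 13
For k < 6: P[k] unchanged, delta_P[k] = 0
For k >= 6: P[k] shifts by exactly 13
Delta array: [0, 0, 0, 0, 0, 0, 13, 13]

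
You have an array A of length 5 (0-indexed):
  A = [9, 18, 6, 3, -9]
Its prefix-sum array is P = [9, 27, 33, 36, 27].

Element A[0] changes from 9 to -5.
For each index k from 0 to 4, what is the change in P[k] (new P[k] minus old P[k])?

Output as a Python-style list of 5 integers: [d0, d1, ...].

Element change: A[0] 9 -> -5, delta = -14
For k < 0: P[k] unchanged, delta_P[k] = 0
For k >= 0: P[k] shifts by exactly -14
Delta array: [-14, -14, -14, -14, -14]

Answer: [-14, -14, -14, -14, -14]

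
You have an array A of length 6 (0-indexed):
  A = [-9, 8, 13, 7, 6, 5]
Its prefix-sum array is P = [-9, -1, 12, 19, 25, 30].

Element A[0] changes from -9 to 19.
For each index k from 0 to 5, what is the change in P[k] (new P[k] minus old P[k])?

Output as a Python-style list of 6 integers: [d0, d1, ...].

Element change: A[0] -9 -> 19, delta = 28
For k < 0: P[k] unchanged, delta_P[k] = 0
For k >= 0: P[k] shifts by exactly 28
Delta array: [28, 28, 28, 28, 28, 28]

Answer: [28, 28, 28, 28, 28, 28]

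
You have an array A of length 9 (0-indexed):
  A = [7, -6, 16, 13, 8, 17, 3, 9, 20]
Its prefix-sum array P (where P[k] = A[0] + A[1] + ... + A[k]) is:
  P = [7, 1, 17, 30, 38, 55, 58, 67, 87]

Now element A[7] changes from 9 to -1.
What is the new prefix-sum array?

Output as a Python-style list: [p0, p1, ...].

Answer: [7, 1, 17, 30, 38, 55, 58, 57, 77]

Derivation:
Change: A[7] 9 -> -1, delta = -10
P[k] for k < 7: unchanged (A[7] not included)
P[k] for k >= 7: shift by delta = -10
  P[0] = 7 + 0 = 7
  P[1] = 1 + 0 = 1
  P[2] = 17 + 0 = 17
  P[3] = 30 + 0 = 30
  P[4] = 38 + 0 = 38
  P[5] = 55 + 0 = 55
  P[6] = 58 + 0 = 58
  P[7] = 67 + -10 = 57
  P[8] = 87 + -10 = 77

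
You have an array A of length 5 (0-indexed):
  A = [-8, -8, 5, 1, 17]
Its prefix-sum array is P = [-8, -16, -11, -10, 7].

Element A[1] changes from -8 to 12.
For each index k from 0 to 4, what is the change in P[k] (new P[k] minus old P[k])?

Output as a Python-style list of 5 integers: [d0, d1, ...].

Answer: [0, 20, 20, 20, 20]

Derivation:
Element change: A[1] -8 -> 12, delta = 20
For k < 1: P[k] unchanged, delta_P[k] = 0
For k >= 1: P[k] shifts by exactly 20
Delta array: [0, 20, 20, 20, 20]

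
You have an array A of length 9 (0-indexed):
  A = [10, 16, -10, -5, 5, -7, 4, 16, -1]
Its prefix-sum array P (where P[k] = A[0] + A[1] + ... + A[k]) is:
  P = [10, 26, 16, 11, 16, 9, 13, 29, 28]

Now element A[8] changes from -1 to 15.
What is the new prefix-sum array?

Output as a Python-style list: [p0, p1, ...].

Answer: [10, 26, 16, 11, 16, 9, 13, 29, 44]

Derivation:
Change: A[8] -1 -> 15, delta = 16
P[k] for k < 8: unchanged (A[8] not included)
P[k] for k >= 8: shift by delta = 16
  P[0] = 10 + 0 = 10
  P[1] = 26 + 0 = 26
  P[2] = 16 + 0 = 16
  P[3] = 11 + 0 = 11
  P[4] = 16 + 0 = 16
  P[5] = 9 + 0 = 9
  P[6] = 13 + 0 = 13
  P[7] = 29 + 0 = 29
  P[8] = 28 + 16 = 44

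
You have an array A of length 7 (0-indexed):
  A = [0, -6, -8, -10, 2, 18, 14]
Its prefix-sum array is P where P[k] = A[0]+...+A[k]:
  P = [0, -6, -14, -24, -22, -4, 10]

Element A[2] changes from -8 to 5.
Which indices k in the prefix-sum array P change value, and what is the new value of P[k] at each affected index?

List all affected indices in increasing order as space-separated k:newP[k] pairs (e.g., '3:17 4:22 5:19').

P[k] = A[0] + ... + A[k]
P[k] includes A[2] iff k >= 2
Affected indices: 2, 3, ..., 6; delta = 13
  P[2]: -14 + 13 = -1
  P[3]: -24 + 13 = -11
  P[4]: -22 + 13 = -9
  P[5]: -4 + 13 = 9
  P[6]: 10 + 13 = 23

Answer: 2:-1 3:-11 4:-9 5:9 6:23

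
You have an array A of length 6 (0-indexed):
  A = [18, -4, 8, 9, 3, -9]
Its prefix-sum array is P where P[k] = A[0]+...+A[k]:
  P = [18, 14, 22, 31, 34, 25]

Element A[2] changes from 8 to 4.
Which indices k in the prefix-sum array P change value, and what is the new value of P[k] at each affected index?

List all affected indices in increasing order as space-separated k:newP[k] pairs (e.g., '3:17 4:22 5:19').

P[k] = A[0] + ... + A[k]
P[k] includes A[2] iff k >= 2
Affected indices: 2, 3, ..., 5; delta = -4
  P[2]: 22 + -4 = 18
  P[3]: 31 + -4 = 27
  P[4]: 34 + -4 = 30
  P[5]: 25 + -4 = 21

Answer: 2:18 3:27 4:30 5:21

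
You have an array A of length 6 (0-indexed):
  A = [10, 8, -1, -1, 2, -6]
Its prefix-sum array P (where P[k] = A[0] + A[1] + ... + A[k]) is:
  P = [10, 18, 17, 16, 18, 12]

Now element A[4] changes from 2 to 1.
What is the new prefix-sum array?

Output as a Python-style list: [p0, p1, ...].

Change: A[4] 2 -> 1, delta = -1
P[k] for k < 4: unchanged (A[4] not included)
P[k] for k >= 4: shift by delta = -1
  P[0] = 10 + 0 = 10
  P[1] = 18 + 0 = 18
  P[2] = 17 + 0 = 17
  P[3] = 16 + 0 = 16
  P[4] = 18 + -1 = 17
  P[5] = 12 + -1 = 11

Answer: [10, 18, 17, 16, 17, 11]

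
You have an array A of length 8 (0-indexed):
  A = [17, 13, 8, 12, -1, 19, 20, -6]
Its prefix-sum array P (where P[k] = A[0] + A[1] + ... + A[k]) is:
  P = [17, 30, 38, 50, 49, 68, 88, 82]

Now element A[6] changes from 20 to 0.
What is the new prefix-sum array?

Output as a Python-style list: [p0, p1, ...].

Answer: [17, 30, 38, 50, 49, 68, 68, 62]

Derivation:
Change: A[6] 20 -> 0, delta = -20
P[k] for k < 6: unchanged (A[6] not included)
P[k] for k >= 6: shift by delta = -20
  P[0] = 17 + 0 = 17
  P[1] = 30 + 0 = 30
  P[2] = 38 + 0 = 38
  P[3] = 50 + 0 = 50
  P[4] = 49 + 0 = 49
  P[5] = 68 + 0 = 68
  P[6] = 88 + -20 = 68
  P[7] = 82 + -20 = 62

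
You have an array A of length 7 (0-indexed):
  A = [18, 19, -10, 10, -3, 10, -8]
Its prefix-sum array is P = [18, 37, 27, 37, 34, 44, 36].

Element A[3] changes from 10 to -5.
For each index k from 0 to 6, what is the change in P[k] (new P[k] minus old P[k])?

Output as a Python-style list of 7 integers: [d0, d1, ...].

Answer: [0, 0, 0, -15, -15, -15, -15]

Derivation:
Element change: A[3] 10 -> -5, delta = -15
For k < 3: P[k] unchanged, delta_P[k] = 0
For k >= 3: P[k] shifts by exactly -15
Delta array: [0, 0, 0, -15, -15, -15, -15]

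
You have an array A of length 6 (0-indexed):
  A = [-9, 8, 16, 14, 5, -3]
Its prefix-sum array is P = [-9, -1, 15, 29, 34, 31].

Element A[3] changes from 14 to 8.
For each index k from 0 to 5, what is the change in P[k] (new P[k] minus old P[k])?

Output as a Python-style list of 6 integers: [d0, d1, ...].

Answer: [0, 0, 0, -6, -6, -6]

Derivation:
Element change: A[3] 14 -> 8, delta = -6
For k < 3: P[k] unchanged, delta_P[k] = 0
For k >= 3: P[k] shifts by exactly -6
Delta array: [0, 0, 0, -6, -6, -6]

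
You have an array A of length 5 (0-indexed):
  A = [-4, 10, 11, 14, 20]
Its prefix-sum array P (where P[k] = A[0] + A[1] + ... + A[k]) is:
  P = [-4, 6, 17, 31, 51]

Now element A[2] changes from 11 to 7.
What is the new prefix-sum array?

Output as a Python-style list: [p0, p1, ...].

Change: A[2] 11 -> 7, delta = -4
P[k] for k < 2: unchanged (A[2] not included)
P[k] for k >= 2: shift by delta = -4
  P[0] = -4 + 0 = -4
  P[1] = 6 + 0 = 6
  P[2] = 17 + -4 = 13
  P[3] = 31 + -4 = 27
  P[4] = 51 + -4 = 47

Answer: [-4, 6, 13, 27, 47]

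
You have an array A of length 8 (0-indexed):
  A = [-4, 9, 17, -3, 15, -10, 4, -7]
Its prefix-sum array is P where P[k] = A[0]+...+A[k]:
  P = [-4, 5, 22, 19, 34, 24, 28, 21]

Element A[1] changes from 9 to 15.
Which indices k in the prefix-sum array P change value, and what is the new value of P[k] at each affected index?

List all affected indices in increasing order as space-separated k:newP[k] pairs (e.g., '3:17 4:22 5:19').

P[k] = A[0] + ... + A[k]
P[k] includes A[1] iff k >= 1
Affected indices: 1, 2, ..., 7; delta = 6
  P[1]: 5 + 6 = 11
  P[2]: 22 + 6 = 28
  P[3]: 19 + 6 = 25
  P[4]: 34 + 6 = 40
  P[5]: 24 + 6 = 30
  P[6]: 28 + 6 = 34
  P[7]: 21 + 6 = 27

Answer: 1:11 2:28 3:25 4:40 5:30 6:34 7:27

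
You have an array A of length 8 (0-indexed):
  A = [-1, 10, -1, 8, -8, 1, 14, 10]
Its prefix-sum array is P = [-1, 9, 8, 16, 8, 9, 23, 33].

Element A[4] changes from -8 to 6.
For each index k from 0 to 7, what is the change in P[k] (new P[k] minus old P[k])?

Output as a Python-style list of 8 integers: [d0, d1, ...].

Answer: [0, 0, 0, 0, 14, 14, 14, 14]

Derivation:
Element change: A[4] -8 -> 6, delta = 14
For k < 4: P[k] unchanged, delta_P[k] = 0
For k >= 4: P[k] shifts by exactly 14
Delta array: [0, 0, 0, 0, 14, 14, 14, 14]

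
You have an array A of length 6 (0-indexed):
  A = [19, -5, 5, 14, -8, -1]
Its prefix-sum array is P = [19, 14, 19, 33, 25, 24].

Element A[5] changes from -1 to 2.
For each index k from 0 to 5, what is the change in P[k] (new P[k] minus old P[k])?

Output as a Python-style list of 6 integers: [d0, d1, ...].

Answer: [0, 0, 0, 0, 0, 3]

Derivation:
Element change: A[5] -1 -> 2, delta = 3
For k < 5: P[k] unchanged, delta_P[k] = 0
For k >= 5: P[k] shifts by exactly 3
Delta array: [0, 0, 0, 0, 0, 3]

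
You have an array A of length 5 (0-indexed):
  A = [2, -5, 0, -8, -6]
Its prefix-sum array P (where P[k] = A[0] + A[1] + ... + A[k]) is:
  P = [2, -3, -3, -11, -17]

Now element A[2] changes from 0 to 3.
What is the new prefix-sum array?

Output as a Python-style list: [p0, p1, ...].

Change: A[2] 0 -> 3, delta = 3
P[k] for k < 2: unchanged (A[2] not included)
P[k] for k >= 2: shift by delta = 3
  P[0] = 2 + 0 = 2
  P[1] = -3 + 0 = -3
  P[2] = -3 + 3 = 0
  P[3] = -11 + 3 = -8
  P[4] = -17 + 3 = -14

Answer: [2, -3, 0, -8, -14]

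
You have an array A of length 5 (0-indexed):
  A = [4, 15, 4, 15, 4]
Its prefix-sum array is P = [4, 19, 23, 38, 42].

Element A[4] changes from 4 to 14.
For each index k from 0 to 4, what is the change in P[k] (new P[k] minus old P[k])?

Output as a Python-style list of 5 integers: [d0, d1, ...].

Element change: A[4] 4 -> 14, delta = 10
For k < 4: P[k] unchanged, delta_P[k] = 0
For k >= 4: P[k] shifts by exactly 10
Delta array: [0, 0, 0, 0, 10]

Answer: [0, 0, 0, 0, 10]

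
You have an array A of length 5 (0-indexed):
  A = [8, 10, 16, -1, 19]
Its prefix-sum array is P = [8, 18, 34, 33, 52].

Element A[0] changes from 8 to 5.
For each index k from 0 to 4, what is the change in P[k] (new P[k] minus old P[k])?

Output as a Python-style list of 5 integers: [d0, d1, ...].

Answer: [-3, -3, -3, -3, -3]

Derivation:
Element change: A[0] 8 -> 5, delta = -3
For k < 0: P[k] unchanged, delta_P[k] = 0
For k >= 0: P[k] shifts by exactly -3
Delta array: [-3, -3, -3, -3, -3]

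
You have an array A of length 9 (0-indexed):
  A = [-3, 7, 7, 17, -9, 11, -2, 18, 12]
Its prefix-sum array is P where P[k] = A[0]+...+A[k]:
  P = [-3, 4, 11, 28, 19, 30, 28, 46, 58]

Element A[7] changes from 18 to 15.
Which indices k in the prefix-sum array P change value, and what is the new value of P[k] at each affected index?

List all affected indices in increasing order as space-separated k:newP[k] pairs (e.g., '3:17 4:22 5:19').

P[k] = A[0] + ... + A[k]
P[k] includes A[7] iff k >= 7
Affected indices: 7, 8, ..., 8; delta = -3
  P[7]: 46 + -3 = 43
  P[8]: 58 + -3 = 55

Answer: 7:43 8:55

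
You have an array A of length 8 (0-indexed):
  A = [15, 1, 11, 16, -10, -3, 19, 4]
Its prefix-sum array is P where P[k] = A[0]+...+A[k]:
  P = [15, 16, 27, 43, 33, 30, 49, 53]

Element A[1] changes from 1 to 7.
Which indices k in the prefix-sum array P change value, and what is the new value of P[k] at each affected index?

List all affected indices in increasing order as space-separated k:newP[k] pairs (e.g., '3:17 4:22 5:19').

P[k] = A[0] + ... + A[k]
P[k] includes A[1] iff k >= 1
Affected indices: 1, 2, ..., 7; delta = 6
  P[1]: 16 + 6 = 22
  P[2]: 27 + 6 = 33
  P[3]: 43 + 6 = 49
  P[4]: 33 + 6 = 39
  P[5]: 30 + 6 = 36
  P[6]: 49 + 6 = 55
  P[7]: 53 + 6 = 59

Answer: 1:22 2:33 3:49 4:39 5:36 6:55 7:59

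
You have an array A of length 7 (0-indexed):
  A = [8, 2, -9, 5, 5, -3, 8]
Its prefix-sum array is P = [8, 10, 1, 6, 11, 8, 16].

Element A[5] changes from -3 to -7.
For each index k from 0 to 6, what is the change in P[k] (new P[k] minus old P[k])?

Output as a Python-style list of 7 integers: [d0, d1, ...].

Answer: [0, 0, 0, 0, 0, -4, -4]

Derivation:
Element change: A[5] -3 -> -7, delta = -4
For k < 5: P[k] unchanged, delta_P[k] = 0
For k >= 5: P[k] shifts by exactly -4
Delta array: [0, 0, 0, 0, 0, -4, -4]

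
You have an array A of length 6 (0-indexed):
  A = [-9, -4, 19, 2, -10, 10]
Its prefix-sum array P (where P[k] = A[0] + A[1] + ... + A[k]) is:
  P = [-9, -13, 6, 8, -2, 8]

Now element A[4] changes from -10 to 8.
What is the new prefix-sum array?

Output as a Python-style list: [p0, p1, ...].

Answer: [-9, -13, 6, 8, 16, 26]

Derivation:
Change: A[4] -10 -> 8, delta = 18
P[k] for k < 4: unchanged (A[4] not included)
P[k] for k >= 4: shift by delta = 18
  P[0] = -9 + 0 = -9
  P[1] = -13 + 0 = -13
  P[2] = 6 + 0 = 6
  P[3] = 8 + 0 = 8
  P[4] = -2 + 18 = 16
  P[5] = 8 + 18 = 26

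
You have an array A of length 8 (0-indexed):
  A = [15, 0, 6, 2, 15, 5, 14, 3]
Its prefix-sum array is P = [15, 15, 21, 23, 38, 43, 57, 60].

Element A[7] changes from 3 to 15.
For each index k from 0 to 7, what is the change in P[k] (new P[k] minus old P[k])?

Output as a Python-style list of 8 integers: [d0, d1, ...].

Element change: A[7] 3 -> 15, delta = 12
For k < 7: P[k] unchanged, delta_P[k] = 0
For k >= 7: P[k] shifts by exactly 12
Delta array: [0, 0, 0, 0, 0, 0, 0, 12]

Answer: [0, 0, 0, 0, 0, 0, 0, 12]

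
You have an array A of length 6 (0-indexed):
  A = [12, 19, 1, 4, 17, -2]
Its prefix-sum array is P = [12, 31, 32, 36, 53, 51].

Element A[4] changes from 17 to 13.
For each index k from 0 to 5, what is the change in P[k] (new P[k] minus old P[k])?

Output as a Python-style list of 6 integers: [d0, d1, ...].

Element change: A[4] 17 -> 13, delta = -4
For k < 4: P[k] unchanged, delta_P[k] = 0
For k >= 4: P[k] shifts by exactly -4
Delta array: [0, 0, 0, 0, -4, -4]

Answer: [0, 0, 0, 0, -4, -4]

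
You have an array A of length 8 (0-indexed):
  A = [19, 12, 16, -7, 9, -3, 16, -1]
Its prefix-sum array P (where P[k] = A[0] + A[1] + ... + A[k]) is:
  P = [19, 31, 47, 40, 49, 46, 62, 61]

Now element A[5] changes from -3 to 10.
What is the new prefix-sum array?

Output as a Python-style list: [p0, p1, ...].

Change: A[5] -3 -> 10, delta = 13
P[k] for k < 5: unchanged (A[5] not included)
P[k] for k >= 5: shift by delta = 13
  P[0] = 19 + 0 = 19
  P[1] = 31 + 0 = 31
  P[2] = 47 + 0 = 47
  P[3] = 40 + 0 = 40
  P[4] = 49 + 0 = 49
  P[5] = 46 + 13 = 59
  P[6] = 62 + 13 = 75
  P[7] = 61 + 13 = 74

Answer: [19, 31, 47, 40, 49, 59, 75, 74]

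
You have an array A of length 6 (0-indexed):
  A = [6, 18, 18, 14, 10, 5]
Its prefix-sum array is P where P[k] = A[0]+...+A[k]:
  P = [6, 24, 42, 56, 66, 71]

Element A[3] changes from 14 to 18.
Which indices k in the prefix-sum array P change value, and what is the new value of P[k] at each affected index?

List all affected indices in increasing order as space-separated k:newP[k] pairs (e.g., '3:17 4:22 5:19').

P[k] = A[0] + ... + A[k]
P[k] includes A[3] iff k >= 3
Affected indices: 3, 4, ..., 5; delta = 4
  P[3]: 56 + 4 = 60
  P[4]: 66 + 4 = 70
  P[5]: 71 + 4 = 75

Answer: 3:60 4:70 5:75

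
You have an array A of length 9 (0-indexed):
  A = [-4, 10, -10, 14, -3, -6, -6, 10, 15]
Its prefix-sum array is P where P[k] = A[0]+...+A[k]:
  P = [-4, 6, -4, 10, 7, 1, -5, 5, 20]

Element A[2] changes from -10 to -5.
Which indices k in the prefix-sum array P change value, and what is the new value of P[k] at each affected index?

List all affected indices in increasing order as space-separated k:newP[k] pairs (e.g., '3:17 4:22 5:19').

P[k] = A[0] + ... + A[k]
P[k] includes A[2] iff k >= 2
Affected indices: 2, 3, ..., 8; delta = 5
  P[2]: -4 + 5 = 1
  P[3]: 10 + 5 = 15
  P[4]: 7 + 5 = 12
  P[5]: 1 + 5 = 6
  P[6]: -5 + 5 = 0
  P[7]: 5 + 5 = 10
  P[8]: 20 + 5 = 25

Answer: 2:1 3:15 4:12 5:6 6:0 7:10 8:25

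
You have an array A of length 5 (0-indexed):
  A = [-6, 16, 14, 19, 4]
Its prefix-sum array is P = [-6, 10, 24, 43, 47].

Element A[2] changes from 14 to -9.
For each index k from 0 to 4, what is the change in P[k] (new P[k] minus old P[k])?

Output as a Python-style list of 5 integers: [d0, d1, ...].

Answer: [0, 0, -23, -23, -23]

Derivation:
Element change: A[2] 14 -> -9, delta = -23
For k < 2: P[k] unchanged, delta_P[k] = 0
For k >= 2: P[k] shifts by exactly -23
Delta array: [0, 0, -23, -23, -23]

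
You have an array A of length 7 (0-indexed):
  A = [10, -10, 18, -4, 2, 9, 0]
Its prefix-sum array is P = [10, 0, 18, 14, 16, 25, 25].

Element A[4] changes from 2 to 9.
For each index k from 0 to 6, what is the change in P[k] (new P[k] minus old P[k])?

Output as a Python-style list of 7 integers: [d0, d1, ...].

Element change: A[4] 2 -> 9, delta = 7
For k < 4: P[k] unchanged, delta_P[k] = 0
For k >= 4: P[k] shifts by exactly 7
Delta array: [0, 0, 0, 0, 7, 7, 7]

Answer: [0, 0, 0, 0, 7, 7, 7]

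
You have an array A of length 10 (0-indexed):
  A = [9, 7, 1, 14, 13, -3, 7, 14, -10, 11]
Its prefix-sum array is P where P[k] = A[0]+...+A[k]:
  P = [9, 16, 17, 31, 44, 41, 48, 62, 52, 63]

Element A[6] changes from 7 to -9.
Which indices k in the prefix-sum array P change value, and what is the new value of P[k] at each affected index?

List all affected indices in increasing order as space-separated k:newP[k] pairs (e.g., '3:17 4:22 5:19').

P[k] = A[0] + ... + A[k]
P[k] includes A[6] iff k >= 6
Affected indices: 6, 7, ..., 9; delta = -16
  P[6]: 48 + -16 = 32
  P[7]: 62 + -16 = 46
  P[8]: 52 + -16 = 36
  P[9]: 63 + -16 = 47

Answer: 6:32 7:46 8:36 9:47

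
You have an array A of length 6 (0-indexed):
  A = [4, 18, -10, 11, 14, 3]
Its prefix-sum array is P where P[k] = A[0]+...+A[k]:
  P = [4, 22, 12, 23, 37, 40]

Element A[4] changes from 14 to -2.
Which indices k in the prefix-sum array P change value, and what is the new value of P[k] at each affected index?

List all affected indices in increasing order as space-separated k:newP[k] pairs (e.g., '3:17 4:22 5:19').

P[k] = A[0] + ... + A[k]
P[k] includes A[4] iff k >= 4
Affected indices: 4, 5, ..., 5; delta = -16
  P[4]: 37 + -16 = 21
  P[5]: 40 + -16 = 24

Answer: 4:21 5:24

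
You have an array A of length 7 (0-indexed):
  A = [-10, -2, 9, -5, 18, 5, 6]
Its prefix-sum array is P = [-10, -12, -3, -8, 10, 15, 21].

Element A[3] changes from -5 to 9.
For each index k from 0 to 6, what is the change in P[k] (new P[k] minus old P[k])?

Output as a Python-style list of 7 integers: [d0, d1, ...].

Element change: A[3] -5 -> 9, delta = 14
For k < 3: P[k] unchanged, delta_P[k] = 0
For k >= 3: P[k] shifts by exactly 14
Delta array: [0, 0, 0, 14, 14, 14, 14]

Answer: [0, 0, 0, 14, 14, 14, 14]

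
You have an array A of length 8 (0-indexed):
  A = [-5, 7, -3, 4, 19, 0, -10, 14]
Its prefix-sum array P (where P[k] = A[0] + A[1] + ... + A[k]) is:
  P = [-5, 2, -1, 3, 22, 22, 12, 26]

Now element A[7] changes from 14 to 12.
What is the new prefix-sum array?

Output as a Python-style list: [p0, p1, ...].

Answer: [-5, 2, -1, 3, 22, 22, 12, 24]

Derivation:
Change: A[7] 14 -> 12, delta = -2
P[k] for k < 7: unchanged (A[7] not included)
P[k] for k >= 7: shift by delta = -2
  P[0] = -5 + 0 = -5
  P[1] = 2 + 0 = 2
  P[2] = -1 + 0 = -1
  P[3] = 3 + 0 = 3
  P[4] = 22 + 0 = 22
  P[5] = 22 + 0 = 22
  P[6] = 12 + 0 = 12
  P[7] = 26 + -2 = 24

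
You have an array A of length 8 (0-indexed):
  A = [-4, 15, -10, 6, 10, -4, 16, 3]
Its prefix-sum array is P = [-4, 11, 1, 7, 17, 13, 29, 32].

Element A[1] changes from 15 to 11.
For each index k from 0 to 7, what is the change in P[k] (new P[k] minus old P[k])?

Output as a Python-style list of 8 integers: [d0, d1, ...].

Element change: A[1] 15 -> 11, delta = -4
For k < 1: P[k] unchanged, delta_P[k] = 0
For k >= 1: P[k] shifts by exactly -4
Delta array: [0, -4, -4, -4, -4, -4, -4, -4]

Answer: [0, -4, -4, -4, -4, -4, -4, -4]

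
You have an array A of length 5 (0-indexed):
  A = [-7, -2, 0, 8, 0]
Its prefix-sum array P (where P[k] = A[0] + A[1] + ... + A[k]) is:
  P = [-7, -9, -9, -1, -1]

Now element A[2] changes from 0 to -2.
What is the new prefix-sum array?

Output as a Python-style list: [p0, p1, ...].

Change: A[2] 0 -> -2, delta = -2
P[k] for k < 2: unchanged (A[2] not included)
P[k] for k >= 2: shift by delta = -2
  P[0] = -7 + 0 = -7
  P[1] = -9 + 0 = -9
  P[2] = -9 + -2 = -11
  P[3] = -1 + -2 = -3
  P[4] = -1 + -2 = -3

Answer: [-7, -9, -11, -3, -3]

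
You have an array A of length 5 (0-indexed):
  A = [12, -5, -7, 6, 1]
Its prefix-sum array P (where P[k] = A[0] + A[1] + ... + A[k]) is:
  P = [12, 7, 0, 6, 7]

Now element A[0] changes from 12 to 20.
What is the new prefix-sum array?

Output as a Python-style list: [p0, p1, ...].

Answer: [20, 15, 8, 14, 15]

Derivation:
Change: A[0] 12 -> 20, delta = 8
P[k] for k < 0: unchanged (A[0] not included)
P[k] for k >= 0: shift by delta = 8
  P[0] = 12 + 8 = 20
  P[1] = 7 + 8 = 15
  P[2] = 0 + 8 = 8
  P[3] = 6 + 8 = 14
  P[4] = 7 + 8 = 15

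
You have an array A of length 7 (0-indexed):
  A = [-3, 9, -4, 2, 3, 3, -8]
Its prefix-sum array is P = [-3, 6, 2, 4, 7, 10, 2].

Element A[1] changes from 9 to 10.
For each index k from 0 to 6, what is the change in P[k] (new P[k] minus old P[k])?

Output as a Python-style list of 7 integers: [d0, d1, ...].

Element change: A[1] 9 -> 10, delta = 1
For k < 1: P[k] unchanged, delta_P[k] = 0
For k >= 1: P[k] shifts by exactly 1
Delta array: [0, 1, 1, 1, 1, 1, 1]

Answer: [0, 1, 1, 1, 1, 1, 1]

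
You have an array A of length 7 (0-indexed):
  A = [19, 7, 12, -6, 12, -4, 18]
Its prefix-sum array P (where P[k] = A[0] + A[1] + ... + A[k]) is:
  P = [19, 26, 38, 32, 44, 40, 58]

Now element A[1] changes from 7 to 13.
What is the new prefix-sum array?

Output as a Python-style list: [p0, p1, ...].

Change: A[1] 7 -> 13, delta = 6
P[k] for k < 1: unchanged (A[1] not included)
P[k] for k >= 1: shift by delta = 6
  P[0] = 19 + 0 = 19
  P[1] = 26 + 6 = 32
  P[2] = 38 + 6 = 44
  P[3] = 32 + 6 = 38
  P[4] = 44 + 6 = 50
  P[5] = 40 + 6 = 46
  P[6] = 58 + 6 = 64

Answer: [19, 32, 44, 38, 50, 46, 64]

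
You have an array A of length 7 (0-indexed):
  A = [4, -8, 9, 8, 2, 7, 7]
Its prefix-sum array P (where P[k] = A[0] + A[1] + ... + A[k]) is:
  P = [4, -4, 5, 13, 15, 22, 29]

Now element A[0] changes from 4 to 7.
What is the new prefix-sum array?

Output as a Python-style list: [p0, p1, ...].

Change: A[0] 4 -> 7, delta = 3
P[k] for k < 0: unchanged (A[0] not included)
P[k] for k >= 0: shift by delta = 3
  P[0] = 4 + 3 = 7
  P[1] = -4 + 3 = -1
  P[2] = 5 + 3 = 8
  P[3] = 13 + 3 = 16
  P[4] = 15 + 3 = 18
  P[5] = 22 + 3 = 25
  P[6] = 29 + 3 = 32

Answer: [7, -1, 8, 16, 18, 25, 32]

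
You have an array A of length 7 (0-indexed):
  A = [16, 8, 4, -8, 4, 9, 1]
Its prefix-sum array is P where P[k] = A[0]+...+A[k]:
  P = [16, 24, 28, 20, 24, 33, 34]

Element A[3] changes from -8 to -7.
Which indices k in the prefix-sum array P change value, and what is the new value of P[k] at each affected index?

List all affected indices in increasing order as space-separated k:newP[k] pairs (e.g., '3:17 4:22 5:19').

Answer: 3:21 4:25 5:34 6:35

Derivation:
P[k] = A[0] + ... + A[k]
P[k] includes A[3] iff k >= 3
Affected indices: 3, 4, ..., 6; delta = 1
  P[3]: 20 + 1 = 21
  P[4]: 24 + 1 = 25
  P[5]: 33 + 1 = 34
  P[6]: 34 + 1 = 35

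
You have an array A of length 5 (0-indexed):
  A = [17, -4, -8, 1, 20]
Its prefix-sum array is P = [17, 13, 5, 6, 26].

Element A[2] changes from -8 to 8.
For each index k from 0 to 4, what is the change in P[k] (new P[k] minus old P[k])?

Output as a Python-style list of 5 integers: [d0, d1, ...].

Element change: A[2] -8 -> 8, delta = 16
For k < 2: P[k] unchanged, delta_P[k] = 0
For k >= 2: P[k] shifts by exactly 16
Delta array: [0, 0, 16, 16, 16]

Answer: [0, 0, 16, 16, 16]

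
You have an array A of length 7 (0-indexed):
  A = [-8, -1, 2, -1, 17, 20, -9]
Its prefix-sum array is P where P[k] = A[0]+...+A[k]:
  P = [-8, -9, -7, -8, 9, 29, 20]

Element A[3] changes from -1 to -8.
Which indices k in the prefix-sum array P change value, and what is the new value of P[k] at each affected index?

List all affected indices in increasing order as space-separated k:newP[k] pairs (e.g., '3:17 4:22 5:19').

Answer: 3:-15 4:2 5:22 6:13

Derivation:
P[k] = A[0] + ... + A[k]
P[k] includes A[3] iff k >= 3
Affected indices: 3, 4, ..., 6; delta = -7
  P[3]: -8 + -7 = -15
  P[4]: 9 + -7 = 2
  P[5]: 29 + -7 = 22
  P[6]: 20 + -7 = 13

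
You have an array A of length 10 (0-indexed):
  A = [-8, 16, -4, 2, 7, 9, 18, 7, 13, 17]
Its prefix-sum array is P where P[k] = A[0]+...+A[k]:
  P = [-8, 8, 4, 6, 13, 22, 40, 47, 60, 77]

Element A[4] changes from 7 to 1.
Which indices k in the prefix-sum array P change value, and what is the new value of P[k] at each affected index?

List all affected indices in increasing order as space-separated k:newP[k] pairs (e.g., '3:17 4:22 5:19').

Answer: 4:7 5:16 6:34 7:41 8:54 9:71

Derivation:
P[k] = A[0] + ... + A[k]
P[k] includes A[4] iff k >= 4
Affected indices: 4, 5, ..., 9; delta = -6
  P[4]: 13 + -6 = 7
  P[5]: 22 + -6 = 16
  P[6]: 40 + -6 = 34
  P[7]: 47 + -6 = 41
  P[8]: 60 + -6 = 54
  P[9]: 77 + -6 = 71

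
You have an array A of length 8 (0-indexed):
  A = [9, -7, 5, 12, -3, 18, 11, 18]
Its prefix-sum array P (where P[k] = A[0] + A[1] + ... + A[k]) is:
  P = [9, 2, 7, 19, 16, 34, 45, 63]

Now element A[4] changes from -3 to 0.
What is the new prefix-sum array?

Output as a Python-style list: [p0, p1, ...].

Answer: [9, 2, 7, 19, 19, 37, 48, 66]

Derivation:
Change: A[4] -3 -> 0, delta = 3
P[k] for k < 4: unchanged (A[4] not included)
P[k] for k >= 4: shift by delta = 3
  P[0] = 9 + 0 = 9
  P[1] = 2 + 0 = 2
  P[2] = 7 + 0 = 7
  P[3] = 19 + 0 = 19
  P[4] = 16 + 3 = 19
  P[5] = 34 + 3 = 37
  P[6] = 45 + 3 = 48
  P[7] = 63 + 3 = 66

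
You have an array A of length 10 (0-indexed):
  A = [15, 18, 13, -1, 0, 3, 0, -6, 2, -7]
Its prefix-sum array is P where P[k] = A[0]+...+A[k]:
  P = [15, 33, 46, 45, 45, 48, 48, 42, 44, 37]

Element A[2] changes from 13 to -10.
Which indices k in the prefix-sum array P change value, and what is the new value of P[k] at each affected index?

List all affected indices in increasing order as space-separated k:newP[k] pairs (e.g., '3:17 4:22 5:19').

P[k] = A[0] + ... + A[k]
P[k] includes A[2] iff k >= 2
Affected indices: 2, 3, ..., 9; delta = -23
  P[2]: 46 + -23 = 23
  P[3]: 45 + -23 = 22
  P[4]: 45 + -23 = 22
  P[5]: 48 + -23 = 25
  P[6]: 48 + -23 = 25
  P[7]: 42 + -23 = 19
  P[8]: 44 + -23 = 21
  P[9]: 37 + -23 = 14

Answer: 2:23 3:22 4:22 5:25 6:25 7:19 8:21 9:14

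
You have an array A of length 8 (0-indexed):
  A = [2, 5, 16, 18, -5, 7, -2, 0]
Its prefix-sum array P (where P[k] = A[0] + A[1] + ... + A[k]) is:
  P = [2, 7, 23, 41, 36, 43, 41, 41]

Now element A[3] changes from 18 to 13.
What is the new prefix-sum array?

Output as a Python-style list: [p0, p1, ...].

Change: A[3] 18 -> 13, delta = -5
P[k] for k < 3: unchanged (A[3] not included)
P[k] for k >= 3: shift by delta = -5
  P[0] = 2 + 0 = 2
  P[1] = 7 + 0 = 7
  P[2] = 23 + 0 = 23
  P[3] = 41 + -5 = 36
  P[4] = 36 + -5 = 31
  P[5] = 43 + -5 = 38
  P[6] = 41 + -5 = 36
  P[7] = 41 + -5 = 36

Answer: [2, 7, 23, 36, 31, 38, 36, 36]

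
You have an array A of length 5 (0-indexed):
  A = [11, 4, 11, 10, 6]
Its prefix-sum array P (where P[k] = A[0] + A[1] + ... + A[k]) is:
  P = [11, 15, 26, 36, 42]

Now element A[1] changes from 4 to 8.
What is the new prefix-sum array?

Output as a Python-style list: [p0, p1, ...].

Change: A[1] 4 -> 8, delta = 4
P[k] for k < 1: unchanged (A[1] not included)
P[k] for k >= 1: shift by delta = 4
  P[0] = 11 + 0 = 11
  P[1] = 15 + 4 = 19
  P[2] = 26 + 4 = 30
  P[3] = 36 + 4 = 40
  P[4] = 42 + 4 = 46

Answer: [11, 19, 30, 40, 46]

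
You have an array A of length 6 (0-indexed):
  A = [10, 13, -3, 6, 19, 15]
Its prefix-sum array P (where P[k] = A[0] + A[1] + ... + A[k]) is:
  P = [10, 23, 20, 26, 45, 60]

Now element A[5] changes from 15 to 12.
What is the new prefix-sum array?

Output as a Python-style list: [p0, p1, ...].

Answer: [10, 23, 20, 26, 45, 57]

Derivation:
Change: A[5] 15 -> 12, delta = -3
P[k] for k < 5: unchanged (A[5] not included)
P[k] for k >= 5: shift by delta = -3
  P[0] = 10 + 0 = 10
  P[1] = 23 + 0 = 23
  P[2] = 20 + 0 = 20
  P[3] = 26 + 0 = 26
  P[4] = 45 + 0 = 45
  P[5] = 60 + -3 = 57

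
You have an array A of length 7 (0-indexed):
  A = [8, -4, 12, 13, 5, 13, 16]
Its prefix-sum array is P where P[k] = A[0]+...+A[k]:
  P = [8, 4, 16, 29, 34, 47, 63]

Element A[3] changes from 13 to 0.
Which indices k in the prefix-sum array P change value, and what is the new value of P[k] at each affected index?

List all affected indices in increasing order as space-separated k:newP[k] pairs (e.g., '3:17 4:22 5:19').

P[k] = A[0] + ... + A[k]
P[k] includes A[3] iff k >= 3
Affected indices: 3, 4, ..., 6; delta = -13
  P[3]: 29 + -13 = 16
  P[4]: 34 + -13 = 21
  P[5]: 47 + -13 = 34
  P[6]: 63 + -13 = 50

Answer: 3:16 4:21 5:34 6:50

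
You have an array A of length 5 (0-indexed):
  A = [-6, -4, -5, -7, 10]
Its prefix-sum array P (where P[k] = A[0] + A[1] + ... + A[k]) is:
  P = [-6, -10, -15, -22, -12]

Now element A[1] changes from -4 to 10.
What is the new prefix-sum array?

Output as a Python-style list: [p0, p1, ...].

Change: A[1] -4 -> 10, delta = 14
P[k] for k < 1: unchanged (A[1] not included)
P[k] for k >= 1: shift by delta = 14
  P[0] = -6 + 0 = -6
  P[1] = -10 + 14 = 4
  P[2] = -15 + 14 = -1
  P[3] = -22 + 14 = -8
  P[4] = -12 + 14 = 2

Answer: [-6, 4, -1, -8, 2]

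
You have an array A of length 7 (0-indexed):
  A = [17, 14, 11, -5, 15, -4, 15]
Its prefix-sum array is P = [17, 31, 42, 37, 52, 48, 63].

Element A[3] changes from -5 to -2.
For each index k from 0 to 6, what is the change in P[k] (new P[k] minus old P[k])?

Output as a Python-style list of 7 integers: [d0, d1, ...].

Element change: A[3] -5 -> -2, delta = 3
For k < 3: P[k] unchanged, delta_P[k] = 0
For k >= 3: P[k] shifts by exactly 3
Delta array: [0, 0, 0, 3, 3, 3, 3]

Answer: [0, 0, 0, 3, 3, 3, 3]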